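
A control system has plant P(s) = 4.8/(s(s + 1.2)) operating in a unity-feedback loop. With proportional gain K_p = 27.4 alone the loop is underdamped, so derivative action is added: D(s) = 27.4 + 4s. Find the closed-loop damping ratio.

ζ = 0.889

Forward path: (27.4 + 4s)·4.8/(s(s+1.2)). The closed-loop characteristic equation is s² + (1.2 + 4.8·4)s + 4.8·27.4 = 0.
That is s² + 20.4s + 131.5 = 0, so ω_n = 11.47 rad/s and ζ = 20.4/(2·11.47) = 0.8894.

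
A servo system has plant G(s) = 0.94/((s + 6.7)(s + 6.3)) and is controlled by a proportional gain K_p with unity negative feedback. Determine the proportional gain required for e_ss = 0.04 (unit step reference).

Steady-state error for a unit step on this type-0 loop is 1/(1 + K_p·G(0)).
G(0) = 0.02227. Require 1/(1 + K_p·0.02227) = 0.04, so 1 + 0.02227·K_p = 25.
K_p = (25 − 1)/0.02227 = 1080.

K_p = 1080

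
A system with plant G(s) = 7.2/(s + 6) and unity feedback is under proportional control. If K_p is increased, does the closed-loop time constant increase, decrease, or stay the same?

decrease

The closed-loop bandwidth 6+K_p·7.2 grows with K_p, so τ shrinks.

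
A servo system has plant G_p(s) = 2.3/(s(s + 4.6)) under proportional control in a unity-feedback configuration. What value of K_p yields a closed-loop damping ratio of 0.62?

Closed-loop characteristic equation: s² + 4.6s + K_p·2.3 = 0.
So ω_n = √(2.3K_p) and 2ζω_n = 4.6, giving ζ = 4.6/(2√(2.3K_p)).
Setting ζ = 0.62: √(2.3K_p) = 4.6/(2·0.62) = 3.71, so K_p = 13.76/2.3 = 5.98.

K_p = 5.98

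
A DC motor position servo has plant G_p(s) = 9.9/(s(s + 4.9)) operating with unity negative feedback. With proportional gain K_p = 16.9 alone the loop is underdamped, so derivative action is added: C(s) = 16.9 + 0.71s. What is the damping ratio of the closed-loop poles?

Forward path: (16.9 + 0.71s)·9.9/(s(s+4.9)). The closed-loop characteristic equation is s² + (4.9 + 9.9·0.71)s + 9.9·16.9 = 0.
That is s² + 11.93s + 167.3 = 0, so ω_n = 12.93 rad/s and ζ = 11.93/(2·12.93) = 0.4611.

ζ = 0.461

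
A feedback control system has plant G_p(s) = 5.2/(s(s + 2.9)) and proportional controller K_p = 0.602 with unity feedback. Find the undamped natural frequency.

ω_n = 1.77 rad/s

With unity feedback the closed-loop characteristic equation is s² + 2.9s + 0.602·5.2 = s² + 2.9s + 3.13 = 0.
So ω_n² = 3.13 ⇒ ω_n = 1.769 rad/s, and ζ = 2.9/(2ω_n) = 0.82.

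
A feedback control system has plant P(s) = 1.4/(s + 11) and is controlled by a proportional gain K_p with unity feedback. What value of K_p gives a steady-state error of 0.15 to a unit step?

For a type-0 loop with proportional control, e_ss = 1/(1 + K_p·P(0)).
P(0) = 0.1273. Require 1/(1 + K_p·0.1273) = 0.15, so 1 + 0.1273·K_p = 6.667.
K_p = (6.667 − 1)/0.1273 = 44.5.

K_p = 44.5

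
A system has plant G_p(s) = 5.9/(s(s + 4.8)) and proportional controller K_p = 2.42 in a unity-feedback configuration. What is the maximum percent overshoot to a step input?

7.55%

From 1 + K_pG_p(s) = 0: s² + 4.8s + 14.28 = 0 ⇒ ω_n = 3.779, ζ = 0.6352.
%OS = 100·exp(−πζ/√(1−ζ²)) = 100·exp(−π·0.6352/√0.5966) = 7.55%.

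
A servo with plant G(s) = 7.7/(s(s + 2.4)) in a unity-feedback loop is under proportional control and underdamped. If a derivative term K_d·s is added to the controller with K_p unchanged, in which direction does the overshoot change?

With PD the characteristic equation becomes s² + (a + K·K_d)s + K·K_p = 0; the damping term grows, ζ rises, overshoot falls.

decrease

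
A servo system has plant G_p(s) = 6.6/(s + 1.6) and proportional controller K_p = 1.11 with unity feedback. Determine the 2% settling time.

Closed-loop transfer function: T(s) = K_p·G_p(s)/(1 + K_p·G_p(s)) = 7.326/(s + 1.6 + 7.326) = 7.326/(s + 8.926).
Time constant τ = 1/8.926 = 0.112 s, so the 2% settling time is about 4τ = 0.448 s.

T_s ≈ 0.448 s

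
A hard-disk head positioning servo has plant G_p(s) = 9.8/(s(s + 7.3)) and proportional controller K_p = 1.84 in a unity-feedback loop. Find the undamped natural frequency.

1 + K_p·G_p(s) = 0 gives s² + 7.3s + 18.03 = 0.
Matching s² + 2ζω_n s + ω_n²: ω_n = √18.03 = 4.246 rad/s and 2ζω_n = 7.3, so ζ = 7.3/(2·4.246) = 0.86.

ω_n = 4.25 rad/s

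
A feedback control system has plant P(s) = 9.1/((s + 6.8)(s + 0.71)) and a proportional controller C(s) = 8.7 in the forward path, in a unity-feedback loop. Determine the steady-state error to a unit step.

0.0575

The loop is type 0. Static position error constant K_pos = C(0)·P(0) = 8.7·1.885 = 16.4.
Steady-state error to a unit step: e_ss = 1/(1+K_pos) = 1/17.4 = 0.0575.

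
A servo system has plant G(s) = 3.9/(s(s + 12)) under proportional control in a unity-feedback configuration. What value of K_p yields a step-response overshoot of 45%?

K_p = 152

From %OS = 100·exp(−πζ/√(1−ζ²)) = 45%, ζ = −ln(0.45)/√(π²+ln²(0.45)) = 0.2463.
Characteristic equation s² + 12s + 3.9K_p = 0 gives ζ = 12/(2√(3.9K_p)).
Setting ζ = 0.2463: √(3.9K_p) = 12/(2·0.2463) = 24.36, so K_p = 593.2/3.9 = 152.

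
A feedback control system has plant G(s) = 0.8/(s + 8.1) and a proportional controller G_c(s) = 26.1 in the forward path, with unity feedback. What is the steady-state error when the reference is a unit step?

The loop is type 0. Static position error constant K_pos = G_c(0)·G(0) = 26.1·0.09877 = 2.578.
Steady-state error to a unit step: e_ss = 1/(1+K_pos) = 1/3.578 = 0.28.

0.28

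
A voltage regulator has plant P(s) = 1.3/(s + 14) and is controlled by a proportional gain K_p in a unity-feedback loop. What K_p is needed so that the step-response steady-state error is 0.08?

K_p = 124

For a type-0 loop with proportional control, e_ss = 1/(1 + K_p·P(0)).
P(0) = 0.09286. Require 1/(1 + K_p·0.09286) = 0.08, so 1 + 0.09286·K_p = 12.5.
K_p = (12.5 − 1)/0.09286 = 124.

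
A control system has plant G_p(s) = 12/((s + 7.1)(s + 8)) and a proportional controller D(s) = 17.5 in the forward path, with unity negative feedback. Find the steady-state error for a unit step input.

0.213

The loop is type 0. Static position error constant K_pos = D(0)·G_p(0) = 17.5·0.2113 = 3.697.
Steady-state error to a unit step: e_ss = 1/(1+K_pos) = 1/4.697 = 0.213.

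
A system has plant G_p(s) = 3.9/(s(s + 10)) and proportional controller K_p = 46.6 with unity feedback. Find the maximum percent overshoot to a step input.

28.5%

From 1 + K_pG_p(s) = 0: s² + 10s + 181.7 = 0 ⇒ ω_n = 13.48, ζ = 0.3709.
%OS = 100·exp(−πζ/√(1−ζ²)) = 100·exp(−π·0.3709/√0.8624) = 28.5%.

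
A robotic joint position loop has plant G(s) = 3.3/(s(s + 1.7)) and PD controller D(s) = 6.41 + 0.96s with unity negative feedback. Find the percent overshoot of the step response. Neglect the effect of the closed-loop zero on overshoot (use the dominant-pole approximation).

14.1%

Forward path: (6.41 + 0.96s)·3.3/(s(s+1.7)). The closed-loop characteristic equation is s² + (1.7 + 3.3·0.96)s + 3.3·6.41 = 0.
That is s² + 4.868s + 21.15 = 0, so ω_n = 4.599 rad/s and ζ = 4.868/(2·4.599) = 0.5292.
%OS = 100·exp(−πζ/√(1−ζ²)) = 14.1%.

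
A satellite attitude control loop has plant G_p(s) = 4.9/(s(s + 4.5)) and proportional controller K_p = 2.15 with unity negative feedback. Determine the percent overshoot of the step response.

Closed-loop characteristic equation: s² + 4.5s + 10.54 = 0, so ω_n = 3.246 rad/s and ζ = 4.5/(2·3.246) = 0.6932.
%OS = 100·exp(−πζ/√(1−ζ²)) = 100·exp(−π·0.6932/√0.5195) = 4.87%.

4.87%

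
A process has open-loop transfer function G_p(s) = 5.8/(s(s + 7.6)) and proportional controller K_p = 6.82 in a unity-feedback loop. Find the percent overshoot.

From 1 + K_pG_p(s) = 0: s² + 7.6s + 39.56 = 0 ⇒ ω_n = 6.289, ζ = 0.6042.
%OS = 100·exp(−πζ/√(1−ζ²)) = 100·exp(−π·0.6042/√0.6349) = 9.24%.

9.24%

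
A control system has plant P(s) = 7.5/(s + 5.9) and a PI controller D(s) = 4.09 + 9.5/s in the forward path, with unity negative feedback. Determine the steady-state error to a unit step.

0

The open loop D(s)P(s) has a pole at the origin (type 1), so the static position error constant is infinite and e_ss = 1/(1+∞) = 0.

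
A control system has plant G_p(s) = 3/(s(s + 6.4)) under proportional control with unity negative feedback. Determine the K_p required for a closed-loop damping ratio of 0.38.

K_p = 23.6

Closed-loop characteristic equation: s² + 6.4s + K_p·3 = 0.
So ω_n = √(3K_p) and 2ζω_n = 6.4, giving ζ = 6.4/(2√(3K_p)).
Setting ζ = 0.38: √(3K_p) = 6.4/(2·0.38) = 8.421, so K_p = 70.91/3 = 23.6.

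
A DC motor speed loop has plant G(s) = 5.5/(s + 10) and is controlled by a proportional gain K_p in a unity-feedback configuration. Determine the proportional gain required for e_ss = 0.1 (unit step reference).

K_p = 16.4

For a type-0 loop with proportional control, e_ss = 1/(1 + K_p·G(0)).
G(0) = 0.55. Require 1/(1 + K_p·0.55) = 0.1, so 1 + 0.55·K_p = 10.
K_p = (10 − 1)/0.55 = 16.4.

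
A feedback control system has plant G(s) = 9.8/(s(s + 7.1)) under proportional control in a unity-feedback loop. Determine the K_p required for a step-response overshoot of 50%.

K_p = 27.7

From %OS = 100·exp(−πζ/√(1−ζ²)) = 50%, ζ = −ln(0.5)/√(π²+ln²(0.5)) = 0.2155.
Characteristic equation s² + 7.1s + 9.8K_p = 0 gives ζ = 7.1/(2√(9.8K_p)).
Setting ζ = 0.2155: √(9.8K_p) = 7.1/(2·0.2155) = 16.48, so K_p = 271.5/9.8 = 27.7.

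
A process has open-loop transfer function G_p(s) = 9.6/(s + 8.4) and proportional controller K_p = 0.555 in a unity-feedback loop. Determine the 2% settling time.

Closed-loop transfer function: T(s) = K_p·G_p(s)/(1 + K_p·G_p(s)) = 5.328/(s + 8.4 + 5.328) = 5.328/(s + 13.73).
Time constant τ = 1/13.73 = 0.07284 s, so the 2% settling time is about 4τ = 0.291 s.

T_s ≈ 0.291 s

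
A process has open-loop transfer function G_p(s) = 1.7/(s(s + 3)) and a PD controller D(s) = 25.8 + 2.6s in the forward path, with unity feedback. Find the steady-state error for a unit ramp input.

0.0684

The loop has one pole at the origin (type 1). Velocity error constant K_v = lim_{s→0} s·D(s)G_p(s) = 25.8·1.7/3 = 14.62.
Steady-state error to a unit ramp: e_ss = 1/K_v = 0.0684.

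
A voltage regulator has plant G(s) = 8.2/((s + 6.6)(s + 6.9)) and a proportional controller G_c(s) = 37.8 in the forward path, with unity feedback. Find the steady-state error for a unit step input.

The loop is type 0. Static position error constant K_pos = G_c(0)·G(0) = 37.8·0.1801 = 6.806.
Steady-state error to a unit step: e_ss = 1/(1+K_pos) = 1/7.806 = 0.128.

0.128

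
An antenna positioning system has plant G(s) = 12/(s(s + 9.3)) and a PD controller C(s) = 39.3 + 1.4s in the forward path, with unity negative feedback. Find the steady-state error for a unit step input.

0

The open loop C(s)G(s) has a pole at the origin (type 1), so the static position error constant is infinite and e_ss = 1/(1+∞) = 0.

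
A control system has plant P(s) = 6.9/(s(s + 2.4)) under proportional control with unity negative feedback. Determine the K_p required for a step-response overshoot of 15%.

From %OS = 100·exp(−πζ/√(1−ζ²)) = 15%, ζ = −ln(0.15)/√(π²+ln²(0.15)) = 0.5169.
Characteristic equation s² + 2.4s + 6.9K_p = 0 gives ζ = 2.4/(2√(6.9K_p)).
Setting ζ = 0.5169: √(6.9K_p) = 2.4/(2·0.5169) = 2.321, so K_p = 5.389/6.9 = 0.781.

K_p = 0.781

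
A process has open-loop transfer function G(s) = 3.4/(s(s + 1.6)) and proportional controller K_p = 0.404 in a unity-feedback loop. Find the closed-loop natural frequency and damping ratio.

1 + K_p·G(s) = 0 gives s² + 1.6s + 1.374 = 0.
So ω_n² = 1.374 ⇒ ω_n = 1.172 rad/s, and ζ = 1.6/(2ω_n) = 0.683.

ω_n = 1.17 rad/s, ζ = 0.683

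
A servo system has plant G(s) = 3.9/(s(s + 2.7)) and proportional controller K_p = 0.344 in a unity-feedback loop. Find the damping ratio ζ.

ζ = 1.17

The closed-loop denominator is s(s+2.7) + 0.344·3.9 = s² + 2.7s + 1.342.
Matching s² + 2ζω_n s + ω_n²: ω_n = √1.342 = 1.158 rad/s and 2ζω_n = 2.7, so ζ = 2.7/(2·1.158) = 1.17.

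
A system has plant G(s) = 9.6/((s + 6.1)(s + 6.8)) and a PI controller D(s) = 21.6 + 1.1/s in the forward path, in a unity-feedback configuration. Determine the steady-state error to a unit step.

0

The open loop D(s)G(s) has a pole at the origin (type 1), so the static position error constant is infinite and e_ss = 1/(1+∞) = 0.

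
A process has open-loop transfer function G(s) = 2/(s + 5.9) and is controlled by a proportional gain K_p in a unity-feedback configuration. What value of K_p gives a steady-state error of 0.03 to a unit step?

K_p = 95.4

For a type-0 loop with proportional control, e_ss = 1/(1 + K_p·G(0)).
G(0) = 0.339. Require 1/(1 + K_p·0.339) = 0.03, so 1 + 0.339·K_p = 33.33.
K_p = (33.33 − 1)/0.339 = 95.4.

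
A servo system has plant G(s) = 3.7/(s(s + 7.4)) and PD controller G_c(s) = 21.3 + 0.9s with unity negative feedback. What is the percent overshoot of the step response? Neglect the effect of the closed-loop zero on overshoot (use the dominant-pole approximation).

Forward path: (21.3 + 0.9s)·3.7/(s(s+7.4)). The closed-loop characteristic equation is s² + (7.4 + 3.7·0.9)s + 3.7·21.3 = 0.
That is s² + 10.73s + 78.81 = 0, so ω_n = 8.877 rad/s and ζ = 10.73/(2·8.877) = 0.6043.
%OS = 100·exp(−πζ/√(1−ζ²)) = 9.23%.

9.23%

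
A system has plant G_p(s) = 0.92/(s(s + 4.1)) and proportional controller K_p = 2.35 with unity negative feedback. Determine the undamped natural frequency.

ω_n = 1.47 rad/s

The closed-loop denominator is s(s+4.1) + 2.35·0.92 = s² + 4.1s + 2.162.
Matching s² + 2ζω_n s + ω_n²: ω_n = √2.162 = 1.47 rad/s and 2ζω_n = 4.1, so ζ = 4.1/(2·1.47) = 1.39.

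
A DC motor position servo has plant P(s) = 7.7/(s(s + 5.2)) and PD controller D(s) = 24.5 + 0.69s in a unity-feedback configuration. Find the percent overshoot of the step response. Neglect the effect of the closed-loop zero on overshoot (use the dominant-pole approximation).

Forward path: (24.5 + 0.69s)·7.7/(s(s+5.2)). The closed-loop characteristic equation is s² + (5.2 + 7.7·0.69)s + 7.7·24.5 = 0.
That is s² + 10.51s + 188.7 = 0, so ω_n = 13.73 rad/s and ζ = 10.51/(2·13.73) = 0.3827.
%OS = 100·exp(−πζ/√(1−ζ²)) = 27.2%.

27.2%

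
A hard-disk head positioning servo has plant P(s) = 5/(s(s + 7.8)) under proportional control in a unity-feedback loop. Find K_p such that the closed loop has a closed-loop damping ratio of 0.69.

Closed-loop characteristic equation: s² + 7.8s + K_p·5 = 0.
So ω_n = √(5K_p) and 2ζω_n = 7.8, giving ζ = 7.8/(2√(5K_p)).
Setting ζ = 0.69: √(5K_p) = 7.8/(2·0.69) = 5.652, so K_p = 31.95/5 = 6.39.

K_p = 6.39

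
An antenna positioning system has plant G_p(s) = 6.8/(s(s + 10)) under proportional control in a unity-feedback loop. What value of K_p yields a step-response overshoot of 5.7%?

From %OS = 100·exp(−πζ/√(1−ζ²)) = 5.7%, ζ = −ln(0.057)/√(π²+ln²(0.057)) = 0.6738.
Characteristic equation s² + 10s + 6.8K_p = 0 gives ζ = 10/(2√(6.8K_p)).
Setting ζ = 0.6738: √(6.8K_p) = 10/(2·0.6738) = 7.421, so K_p = 55.07/6.8 = 8.1.

K_p = 8.1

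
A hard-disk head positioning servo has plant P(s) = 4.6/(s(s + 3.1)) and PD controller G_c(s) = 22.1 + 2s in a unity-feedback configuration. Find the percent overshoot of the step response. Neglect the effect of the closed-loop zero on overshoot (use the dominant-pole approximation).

Forward path: (22.1 + 2s)·4.6/(s(s+3.1)). The closed-loop characteristic equation is s² + (3.1 + 4.6·2)s + 4.6·22.1 = 0.
That is s² + 12.3s + 101.7 = 0, so ω_n = 10.08 rad/s and ζ = 12.3/(2·10.08) = 0.61.
%OS = 100·exp(−πζ/√(1−ζ²)) = 8.91%.

8.91%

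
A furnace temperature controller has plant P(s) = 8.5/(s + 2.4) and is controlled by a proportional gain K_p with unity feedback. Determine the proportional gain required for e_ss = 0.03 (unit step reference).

For a type-0 loop with proportional control, e_ss = 1/(1 + K_p·P(0)).
P(0) = 3.542. Require 1/(1 + K_p·3.542) = 0.03, so 1 + 3.542·K_p = 33.33.
K_p = (33.33 − 1)/3.542 = 9.13.

K_p = 9.13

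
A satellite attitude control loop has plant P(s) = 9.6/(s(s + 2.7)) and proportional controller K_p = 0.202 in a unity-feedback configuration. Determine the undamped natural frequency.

The closed-loop denominator is s(s+2.7) + 0.202·9.6 = s² + 2.7s + 1.939.
So ω_n² = 1.939 ⇒ ω_n = 1.393 rad/s, and ζ = 2.7/(2ω_n) = 0.969.

ω_n = 1.39 rad/s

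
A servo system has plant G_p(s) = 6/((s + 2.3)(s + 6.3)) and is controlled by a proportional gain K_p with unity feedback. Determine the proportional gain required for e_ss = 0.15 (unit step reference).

K_p = 13.7

The loop is type 0, so e_ss(step) = 1/(1 + K_pos) with K_pos = K_p·G_p(0).
G_p(0) = 0.4141. Require 1/(1 + K_p·0.4141) = 0.15, so 1 + 0.4141·K_p = 6.667.
K_p = (6.667 − 1)/0.4141 = 13.7.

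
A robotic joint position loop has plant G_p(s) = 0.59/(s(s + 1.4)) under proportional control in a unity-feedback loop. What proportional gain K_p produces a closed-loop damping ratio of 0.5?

Closed-loop characteristic equation: s² + 1.4s + K_p·0.59 = 0.
So ω_n = √(0.59K_p) and 2ζω_n = 1.4, giving ζ = 1.4/(2√(0.59K_p)).
Setting ζ = 0.5: √(0.59K_p) = 1.4/(2·0.5) = 1.4, so K_p = 1.96/0.59 = 3.32.

K_p = 3.32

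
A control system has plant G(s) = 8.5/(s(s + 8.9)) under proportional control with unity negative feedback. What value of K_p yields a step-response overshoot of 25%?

K_p = 14.3

From %OS = 100·exp(−πζ/√(1−ζ²)) = 25%, ζ = −ln(0.25)/√(π²+ln²(0.25)) = 0.4037.
Characteristic equation s² + 8.9s + 8.5K_p = 0 gives ζ = 8.9/(2√(8.5K_p)).
Setting ζ = 0.4037: √(8.5K_p) = 8.9/(2·0.4037) = 11.02, so K_p = 121.5/8.5 = 14.3.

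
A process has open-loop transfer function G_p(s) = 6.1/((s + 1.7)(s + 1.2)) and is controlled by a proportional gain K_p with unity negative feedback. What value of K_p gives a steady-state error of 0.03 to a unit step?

The loop is type 0, so e_ss(step) = 1/(1 + K_pos) with K_pos = K_p·G_p(0).
G_p(0) = 2.99. Require 1/(1 + K_p·2.99) = 0.03, so 1 + 2.99·K_p = 33.33.
K_p = (33.33 − 1)/2.99 = 10.8.

K_p = 10.8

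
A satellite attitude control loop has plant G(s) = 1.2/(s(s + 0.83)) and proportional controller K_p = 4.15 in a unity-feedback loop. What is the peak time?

T_p = 1.43 s

Closed-loop characteristic equation: s² + 0.83s + 4.98 = 0, so ω_n = 2.232 rad/s and ζ = 0.83/(2·2.232) = 0.186.
Damped frequency ω_d = ω_n√(1−ζ²) = 2.193 rad/s, so peak time T_p = π/ω_d = 1.43 s.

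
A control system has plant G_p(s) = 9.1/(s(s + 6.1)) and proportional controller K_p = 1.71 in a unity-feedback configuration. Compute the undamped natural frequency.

ω_n = 3.94 rad/s

With unity feedback the closed-loop characteristic equation is s² + 6.1s + 1.71·9.1 = s² + 6.1s + 15.56 = 0.
So ω_n² = 15.56 ⇒ ω_n = 3.945 rad/s, and ζ = 6.1/(2ω_n) = 0.773.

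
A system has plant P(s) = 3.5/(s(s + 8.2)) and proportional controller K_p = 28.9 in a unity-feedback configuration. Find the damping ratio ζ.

1 + K_p·P(s) = 0 gives s² + 8.2s + 101.1 = 0.
So ω_n² = 101.1 ⇒ ω_n = 10.06 rad/s, and ζ = 8.2/(2ω_n) = 0.408.

ζ = 0.408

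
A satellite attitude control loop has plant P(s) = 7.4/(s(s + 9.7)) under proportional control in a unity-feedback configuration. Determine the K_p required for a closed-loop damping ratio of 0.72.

K_p = 6.13

Closed-loop characteristic equation: s² + 9.7s + K_p·7.4 = 0.
So ω_n = √(7.4K_p) and 2ζω_n = 9.7, giving ζ = 9.7/(2√(7.4K_p)).
Setting ζ = 0.72: √(7.4K_p) = 9.7/(2·0.72) = 6.736, so K_p = 45.38/7.4 = 6.13.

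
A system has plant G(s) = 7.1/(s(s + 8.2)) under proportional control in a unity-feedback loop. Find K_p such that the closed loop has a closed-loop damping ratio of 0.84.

Closed-loop characteristic equation: s² + 8.2s + K_p·7.1 = 0.
So ω_n = √(7.1K_p) and 2ζω_n = 8.2, giving ζ = 8.2/(2√(7.1K_p)).
Setting ζ = 0.84: √(7.1K_p) = 8.2/(2·0.84) = 4.881, so K_p = 23.82/7.1 = 3.36.

K_p = 3.36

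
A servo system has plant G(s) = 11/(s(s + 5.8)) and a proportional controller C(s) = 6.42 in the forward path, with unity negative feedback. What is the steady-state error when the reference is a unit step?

0

The open loop C(s)G(s) has a pole at the origin (type 1), so the static position error constant is infinite and e_ss = 1/(1+∞) = 0.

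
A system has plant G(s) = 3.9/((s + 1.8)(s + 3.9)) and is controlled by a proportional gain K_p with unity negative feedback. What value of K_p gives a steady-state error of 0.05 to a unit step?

The loop is type 0, so e_ss(step) = 1/(1 + K_pos) with K_pos = K_p·G(0).
G(0) = 0.5556. Require 1/(1 + K_p·0.5556) = 0.05, so 1 + 0.5556·K_p = 20.
K_p = (20 − 1)/0.5556 = 34.2.

K_p = 34.2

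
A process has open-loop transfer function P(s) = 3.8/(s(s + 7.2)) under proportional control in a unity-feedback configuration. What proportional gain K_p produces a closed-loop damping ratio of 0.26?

K_p = 50.5

Closed-loop characteristic equation: s² + 7.2s + K_p·3.8 = 0.
So ω_n = √(3.8K_p) and 2ζω_n = 7.2, giving ζ = 7.2/(2√(3.8K_p)).
Setting ζ = 0.26: √(3.8K_p) = 7.2/(2·0.26) = 13.85, so K_p = 191.7/3.8 = 50.5.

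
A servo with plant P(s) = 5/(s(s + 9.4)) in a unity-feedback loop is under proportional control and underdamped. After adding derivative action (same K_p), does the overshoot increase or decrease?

decrease

The derivative term adds K·K_d to the s-coefficient of the characteristic equation, raising 2ζω_n while ω_n is unchanged; ζ increases, so overshoot decreases.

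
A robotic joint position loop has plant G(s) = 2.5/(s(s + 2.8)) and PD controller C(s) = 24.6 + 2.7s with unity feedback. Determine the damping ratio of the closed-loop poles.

ζ = 0.609

Forward path: (24.6 + 2.7s)·2.5/(s(s+2.8)). The closed-loop characteristic equation is s² + (2.8 + 2.5·2.7)s + 2.5·24.6 = 0.
That is s² + 9.55s + 61.5 = 0, so ω_n = 7.842 rad/s and ζ = 9.55/(2·7.842) = 0.6089.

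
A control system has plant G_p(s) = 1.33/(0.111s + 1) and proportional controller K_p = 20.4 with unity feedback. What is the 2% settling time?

T_s ≈ 0.0158 s

Closed loop: T(s) = K_p·G_p/(1+K_p·G_p) = 27.13/(0.111s + 1 + 27.13), with pole at s = −(1 + 27.13)/0.111 = −253.4.
τ = 1/253.4 = 0.003946 s, so 2% settling time ≈ 4τ = 0.0158 s.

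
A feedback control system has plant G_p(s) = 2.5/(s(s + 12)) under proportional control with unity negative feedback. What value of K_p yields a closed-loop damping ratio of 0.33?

K_p = 132

Closed-loop characteristic equation: s² + 12s + K_p·2.5 = 0.
So ω_n = √(2.5K_p) and 2ζω_n = 12, giving ζ = 12/(2√(2.5K_p)).
Setting ζ = 0.33: √(2.5K_p) = 12/(2·0.33) = 18.18, so K_p = 330.6/2.5 = 132.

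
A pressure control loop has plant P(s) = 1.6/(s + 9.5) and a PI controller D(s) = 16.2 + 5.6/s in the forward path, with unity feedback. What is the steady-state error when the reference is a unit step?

The open loop D(s)P(s) has a pole at the origin (type 1), so the static position error constant is infinite and e_ss = 1/(1+∞) = 0.

0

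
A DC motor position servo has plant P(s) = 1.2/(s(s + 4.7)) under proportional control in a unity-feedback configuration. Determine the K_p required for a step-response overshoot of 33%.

K_p = 41.6

From %OS = 100·exp(−πζ/√(1−ζ²)) = 33%, ζ = −ln(0.33)/√(π²+ln²(0.33)) = 0.3328.
Characteristic equation s² + 4.7s + 1.2K_p = 0 gives ζ = 4.7/(2√(1.2K_p)).
Setting ζ = 0.3328: √(1.2K_p) = 4.7/(2·0.3328) = 7.062, so K_p = 49.87/1.2 = 41.6.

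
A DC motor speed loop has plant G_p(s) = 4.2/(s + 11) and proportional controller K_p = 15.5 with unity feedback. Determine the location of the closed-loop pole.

Closed-loop transfer function: T(s) = K_p·G_p(s)/(1 + K_p·G_p(s)) = 65.1/(s + 11 + 65.1) = 65.1/(s + 76.1).
The closed-loop pole is at s = −76.1.

s = -76.1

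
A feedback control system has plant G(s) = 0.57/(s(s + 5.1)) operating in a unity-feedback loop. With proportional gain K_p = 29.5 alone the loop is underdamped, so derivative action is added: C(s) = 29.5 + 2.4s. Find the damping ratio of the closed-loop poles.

Forward path: (29.5 + 2.4s)·0.57/(s(s+5.1)). The closed-loop characteristic equation is s² + (5.1 + 0.57·2.4)s + 0.57·29.5 = 0.
That is s² + 6.468s + 16.81 = 0, so ω_n = 4.101 rad/s and ζ = 6.468/(2·4.101) = 0.7887.

ζ = 0.789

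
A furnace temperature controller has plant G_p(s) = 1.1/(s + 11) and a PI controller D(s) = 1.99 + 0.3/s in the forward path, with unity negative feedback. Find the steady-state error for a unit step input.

The open loop D(s)G_p(s) has a pole at the origin (type 1), so the static position error constant is infinite and e_ss = 1/(1+∞) = 0.

0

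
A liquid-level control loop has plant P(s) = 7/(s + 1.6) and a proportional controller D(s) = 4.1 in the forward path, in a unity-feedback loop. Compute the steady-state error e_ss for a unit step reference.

The loop is type 0. Static position error constant K_pos = D(0)·P(0) = 4.1·4.375 = 17.94.
Steady-state error to a unit step: e_ss = 1/(1+K_pos) = 1/18.94 = 0.0528.

0.0528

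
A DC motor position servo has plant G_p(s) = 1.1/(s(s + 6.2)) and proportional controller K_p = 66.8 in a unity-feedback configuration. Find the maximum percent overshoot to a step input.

From 1 + K_pG_p(s) = 0: s² + 6.2s + 73.48 = 0 ⇒ ω_n = 8.572, ζ = 0.3616.
%OS = 100·exp(−πζ/√(1−ζ²)) = 100·exp(−π·0.3616/√0.8692) = 29.6%.

29.6%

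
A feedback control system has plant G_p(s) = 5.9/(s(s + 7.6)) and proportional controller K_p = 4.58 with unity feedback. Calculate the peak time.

From 1 + K_pG_p(s) = 0: s² + 7.6s + 27.02 = 0 ⇒ ω_n = 5.198, ζ = 0.731.
Damped frequency ω_d = ω_n√(1−ζ²) = 3.547 rad/s, so peak time T_p = π/ω_d = 0.886 s.

T_p = 0.886 s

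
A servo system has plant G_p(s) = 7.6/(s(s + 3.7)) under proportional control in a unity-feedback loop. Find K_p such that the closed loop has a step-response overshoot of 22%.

From %OS = 100·exp(−πζ/√(1−ζ²)) = 22%, ζ = −ln(0.22)/√(π²+ln²(0.22)) = 0.4342.
Characteristic equation s² + 3.7s + 7.6K_p = 0 gives ζ = 3.7/(2√(7.6K_p)).
Setting ζ = 0.4342: √(7.6K_p) = 3.7/(2·0.4342) = 4.261, so K_p = 18.16/7.6 = 2.39.

K_p = 2.39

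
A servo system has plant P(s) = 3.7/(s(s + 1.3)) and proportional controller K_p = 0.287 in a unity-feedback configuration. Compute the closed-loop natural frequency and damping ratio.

With unity feedback the closed-loop characteristic equation is s² + 1.3s + 0.287·3.7 = s² + 1.3s + 1.062 = 0.
So ω_n² = 1.062 ⇒ ω_n = 1.03 rad/s, and ζ = 1.3/(2ω_n) = 0.631.

ω_n = 1.03 rad/s, ζ = 0.631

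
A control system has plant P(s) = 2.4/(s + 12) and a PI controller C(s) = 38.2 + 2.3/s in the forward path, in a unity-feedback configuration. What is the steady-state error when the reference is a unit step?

0

The open loop C(s)P(s) has a pole at the origin (type 1), so the static position error constant is infinite and e_ss = 1/(1+∞) = 0.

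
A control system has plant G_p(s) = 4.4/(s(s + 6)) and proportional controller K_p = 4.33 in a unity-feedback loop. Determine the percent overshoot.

5.12%

From 1 + K_pG_p(s) = 0: s² + 6s + 19.05 = 0 ⇒ ω_n = 4.365, ζ = 0.6873.
%OS = 100·exp(−πζ/√(1−ζ²)) = 100·exp(−π·0.6873/√0.5276) = 5.12%.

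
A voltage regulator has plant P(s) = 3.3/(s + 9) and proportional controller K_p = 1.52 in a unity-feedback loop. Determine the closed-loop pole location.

s = -14.02

Closed-loop transfer function: T(s) = K_p·P(s)/(1 + K_p·P(s)) = 5.016/(s + 9 + 5.016) = 5.016/(s + 14.02).
The closed-loop pole is at s = −14.02.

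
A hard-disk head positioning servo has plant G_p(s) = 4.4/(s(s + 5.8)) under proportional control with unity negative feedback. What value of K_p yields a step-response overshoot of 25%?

K_p = 11.7

From %OS = 100·exp(−πζ/√(1−ζ²)) = 25%, ζ = −ln(0.25)/√(π²+ln²(0.25)) = 0.4037.
Characteristic equation s² + 5.8s + 4.4K_p = 0 gives ζ = 5.8/(2√(4.4K_p)).
Setting ζ = 0.4037: √(4.4K_p) = 5.8/(2·0.4037) = 7.183, so K_p = 51.6/4.4 = 11.7.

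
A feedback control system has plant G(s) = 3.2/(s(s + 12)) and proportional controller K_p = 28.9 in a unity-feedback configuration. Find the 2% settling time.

From 1 + K_pG(s) = 0: s² + 12s + 92.48 = 0 ⇒ ω_n = 9.617, ζ = 0.6239.
2% settling time T_s ≈ 4/(ζω_n) = 4/6 = 0.667 s.

T_s ≈ 0.667 s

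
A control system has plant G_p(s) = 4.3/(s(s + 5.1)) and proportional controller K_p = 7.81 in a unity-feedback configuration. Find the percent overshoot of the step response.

21.5%

Closed-loop characteristic equation: s² + 5.1s + 33.58 = 0, so ω_n = 5.795 rad/s and ζ = 5.1/(2·5.795) = 0.44.
%OS = 100·exp(−πζ/√(1−ζ²)) = 100·exp(−π·0.44/√0.8064) = 21.5%.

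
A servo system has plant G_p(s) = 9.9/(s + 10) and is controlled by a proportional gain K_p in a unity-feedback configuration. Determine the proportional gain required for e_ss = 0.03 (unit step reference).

Steady-state error for a unit step on this type-0 loop is 1/(1 + K_p·G_p(0)).
G_p(0) = 0.99. Require 1/(1 + K_p·0.99) = 0.03, so 1 + 0.99·K_p = 33.33.
K_p = (33.33 − 1)/0.99 = 32.7.

K_p = 32.7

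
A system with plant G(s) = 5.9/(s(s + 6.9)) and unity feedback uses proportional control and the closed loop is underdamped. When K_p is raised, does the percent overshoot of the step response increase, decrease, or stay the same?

ζ = 6.9/(2√(5.9K_p)) decreases as K_p grows; lower damping means more overshoot.

increase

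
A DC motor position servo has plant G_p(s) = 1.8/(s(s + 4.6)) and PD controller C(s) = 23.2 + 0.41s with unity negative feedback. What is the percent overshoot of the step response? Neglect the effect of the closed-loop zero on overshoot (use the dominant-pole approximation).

24.1%

Forward path: (23.2 + 0.41s)·1.8/(s(s+4.6)). The closed-loop characteristic equation is s² + (4.6 + 1.8·0.41)s + 1.8·23.2 = 0.
That is s² + 5.338s + 41.76 = 0, so ω_n = 6.462 rad/s and ζ = 5.338/(2·6.462) = 0.413.
%OS = 100·exp(−πζ/√(1−ζ²)) = 24.1%.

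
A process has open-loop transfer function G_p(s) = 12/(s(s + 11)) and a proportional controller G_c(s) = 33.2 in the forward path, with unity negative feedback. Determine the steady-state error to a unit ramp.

0.0276

The loop has one pole at the origin (type 1). Velocity error constant K_v = lim_{s→0} s·G_c(s)G_p(s) = 33.2·12/11 = 36.22.
Steady-state error to a unit ramp: e_ss = 1/K_v = 0.0276.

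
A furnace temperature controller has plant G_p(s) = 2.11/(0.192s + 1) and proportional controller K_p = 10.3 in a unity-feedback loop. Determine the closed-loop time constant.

τ = 0.00845 s

Closed loop: T(s) = K_p·G_p/(1+K_p·G_p) = 21.73/(0.192s + 1 + 21.73), with pole at s = −(1 + 21.73)/0.192 = −118.4.
Closed-loop time constant τ = 1/118.4 = 0.00845 s.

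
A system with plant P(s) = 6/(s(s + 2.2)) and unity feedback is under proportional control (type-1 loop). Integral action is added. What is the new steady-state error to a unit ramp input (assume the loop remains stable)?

The integrator raises the loop to type 2, so K_v → ∞ and e_ss to a ramp is zero.

0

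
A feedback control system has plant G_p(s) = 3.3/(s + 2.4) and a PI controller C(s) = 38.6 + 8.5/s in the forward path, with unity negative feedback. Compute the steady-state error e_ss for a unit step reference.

The open loop C(s)G_p(s) has a pole at the origin (type 1), so the static position error constant is infinite and e_ss = 1/(1+∞) = 0.

0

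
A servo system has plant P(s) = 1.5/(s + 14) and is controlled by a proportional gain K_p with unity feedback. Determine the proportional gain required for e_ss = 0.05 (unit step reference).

For a type-0 loop with proportional control, e_ss = 1/(1 + K_p·P(0)).
P(0) = 0.1071. Require 1/(1 + K_p·0.1071) = 0.05, so 1 + 0.1071·K_p = 20.
K_p = (20 − 1)/0.1071 = 177.

K_p = 177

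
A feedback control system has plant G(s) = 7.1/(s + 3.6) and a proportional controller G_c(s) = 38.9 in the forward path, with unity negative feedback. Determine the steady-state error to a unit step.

The loop is type 0. Static position error constant K_pos = G_c(0)·G(0) = 38.9·1.972 = 76.72.
Steady-state error to a unit step: e_ss = 1/(1+K_pos) = 1/77.72 = 0.0129.

0.0129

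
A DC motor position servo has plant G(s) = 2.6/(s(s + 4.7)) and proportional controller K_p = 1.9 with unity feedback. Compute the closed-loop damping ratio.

1 + K_p·G(s) = 0 gives s² + 4.7s + 4.94 = 0.
So ω_n² = 4.94 ⇒ ω_n = 2.223 rad/s, and ζ = 4.7/(2ω_n) = 1.06.

ζ = 1.06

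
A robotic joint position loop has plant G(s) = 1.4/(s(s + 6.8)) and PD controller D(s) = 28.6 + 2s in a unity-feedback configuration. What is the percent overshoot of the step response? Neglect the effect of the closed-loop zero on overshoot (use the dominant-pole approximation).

2.58%

Forward path: (28.6 + 2s)·1.4/(s(s+6.8)). The closed-loop characteristic equation is s² + (6.8 + 1.4·2)s + 1.4·28.6 = 0.
That is s² + 9.6s + 40.04 = 0, so ω_n = 6.328 rad/s and ζ = 9.6/(2·6.328) = 0.7586.
%OS = 100·exp(−πζ/√(1−ζ²)) = 2.58%.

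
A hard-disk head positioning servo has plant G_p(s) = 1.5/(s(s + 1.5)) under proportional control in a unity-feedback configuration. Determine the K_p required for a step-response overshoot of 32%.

From %OS = 100·exp(−πζ/√(1−ζ²)) = 32%, ζ = −ln(0.32)/√(π²+ln²(0.32)) = 0.341.
Characteristic equation s² + 1.5s + 1.5K_p = 0 gives ζ = 1.5/(2√(1.5K_p)).
Setting ζ = 0.341: √(1.5K_p) = 1.5/(2·0.341) = 2.2, so K_p = 4.839/1.5 = 3.23.

K_p = 3.23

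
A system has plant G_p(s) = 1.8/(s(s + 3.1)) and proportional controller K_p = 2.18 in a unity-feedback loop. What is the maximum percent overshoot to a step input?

The closed-loop denominator s² + 3.1s + 3.924 gives ω_n = √3.924 = 1.981 and ζ = 3.1/(2ω_n) = 0.7825.
%OS = 100·exp(−πζ/√(1−ζ²)) = 100·exp(−π·0.7825/√0.3877) = 1.93%.

1.93%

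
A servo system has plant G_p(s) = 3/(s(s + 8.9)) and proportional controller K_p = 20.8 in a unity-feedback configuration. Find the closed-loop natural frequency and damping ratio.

The closed-loop denominator is s(s+8.9) + 20.8·3 = s² + 8.9s + 62.4.
So ω_n² = 62.4 ⇒ ω_n = 7.899 rad/s, and ζ = 8.9/(2ω_n) = 0.563.

ω_n = 7.9 rad/s, ζ = 0.563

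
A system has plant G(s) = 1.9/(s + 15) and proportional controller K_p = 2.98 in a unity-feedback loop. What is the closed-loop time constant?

τ = 0.0484 s

Closed-loop transfer function: T(s) = K_p·G(s)/(1 + K_p·G(s)) = 5.662/(s + 15 + 5.662) = 5.662/(s + 20.66).
Time constant τ = 1/20.66 = 0.0484 s.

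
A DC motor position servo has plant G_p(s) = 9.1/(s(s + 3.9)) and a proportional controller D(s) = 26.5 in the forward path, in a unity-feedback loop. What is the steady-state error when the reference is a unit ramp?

The loop has one pole at the origin (type 1). Velocity error constant K_v = lim_{s→0} s·D(s)G_p(s) = 26.5·9.1/3.9 = 61.83.
Steady-state error to a unit ramp: e_ss = 1/K_v = 0.0162.

0.0162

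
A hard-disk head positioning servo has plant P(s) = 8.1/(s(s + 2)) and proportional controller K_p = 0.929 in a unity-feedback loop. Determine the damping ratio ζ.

With unity feedback the closed-loop characteristic equation is s² + 2s + 0.929·8.1 = s² + 2s + 7.525 = 0.
So ω_n² = 7.525 ⇒ ω_n = 2.743 rad/s, and ζ = 2/(2ω_n) = 0.365.

ζ = 0.365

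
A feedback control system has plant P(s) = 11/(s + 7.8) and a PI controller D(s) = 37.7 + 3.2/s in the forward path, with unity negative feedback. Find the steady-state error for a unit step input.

0

The open loop D(s)P(s) has a pole at the origin (type 1), so the static position error constant is infinite and e_ss = 1/(1+∞) = 0.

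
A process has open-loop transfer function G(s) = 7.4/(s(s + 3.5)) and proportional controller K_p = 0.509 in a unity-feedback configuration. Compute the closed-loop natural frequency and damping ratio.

The closed-loop denominator is s(s+3.5) + 0.509·7.4 = s² + 3.5s + 3.767.
Matching s² + 2ζω_n s + ω_n²: ω_n = √3.767 = 1.941 rad/s and 2ζω_n = 3.5, so ζ = 3.5/(2·1.941) = 0.902.

ω_n = 1.94 rad/s, ζ = 0.902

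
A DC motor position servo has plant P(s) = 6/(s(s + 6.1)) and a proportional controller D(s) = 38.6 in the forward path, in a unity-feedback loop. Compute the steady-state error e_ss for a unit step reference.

0

The open loop D(s)P(s) has a pole at the origin (type 1), so the static position error constant is infinite and e_ss = 1/(1+∞) = 0.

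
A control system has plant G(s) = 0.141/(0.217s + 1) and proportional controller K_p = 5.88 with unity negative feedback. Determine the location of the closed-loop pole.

s = -8.429

Closed loop: T(s) = K_p·G/(1+K_p·G) = 0.8291/(0.217s + 1 + 0.8291), with pole at s = −(1 + 0.8291)/0.217 = −8.429.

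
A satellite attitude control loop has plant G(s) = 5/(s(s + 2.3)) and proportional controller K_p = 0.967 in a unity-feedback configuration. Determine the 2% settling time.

The closed-loop denominator s² + 2.3s + 4.835 gives ω_n = √4.835 = 2.199 and ζ = 2.3/(2ω_n) = 0.523.
2% settling time T_s ≈ 4/(ζω_n) = 4/1.15 = 3.48 s.

T_s ≈ 3.48 s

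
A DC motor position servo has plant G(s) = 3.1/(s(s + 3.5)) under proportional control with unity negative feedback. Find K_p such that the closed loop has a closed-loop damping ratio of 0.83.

K_p = 1.43

Closed-loop characteristic equation: s² + 3.5s + K_p·3.1 = 0.
So ω_n = √(3.1K_p) and 2ζω_n = 3.5, giving ζ = 3.5/(2√(3.1K_p)).
Setting ζ = 0.83: √(3.1K_p) = 3.5/(2·0.83) = 2.108, so K_p = 4.445/3.1 = 1.43.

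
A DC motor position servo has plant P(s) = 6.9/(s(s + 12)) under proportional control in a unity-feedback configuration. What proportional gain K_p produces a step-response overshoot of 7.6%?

K_p = 13

From %OS = 100·exp(−πζ/√(1−ζ²)) = 7.6%, ζ = −ln(0.076)/√(π²+ln²(0.076)) = 0.6342.
Characteristic equation s² + 12s + 6.9K_p = 0 gives ζ = 12/(2√(6.9K_p)).
Setting ζ = 0.6342: √(6.9K_p) = 12/(2·0.6342) = 9.461, so K_p = 89.5/6.9 = 13.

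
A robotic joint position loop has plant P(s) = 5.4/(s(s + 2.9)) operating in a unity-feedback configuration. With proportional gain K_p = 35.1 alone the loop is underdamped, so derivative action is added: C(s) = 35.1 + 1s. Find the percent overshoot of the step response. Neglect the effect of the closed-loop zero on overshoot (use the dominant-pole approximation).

Forward path: (35.1 + 1s)·5.4/(s(s+2.9)). The closed-loop characteristic equation is s² + (2.9 + 5.4·1)s + 5.4·35.1 = 0.
That is s² + 8.3s + 189.5 = 0, so ω_n = 13.77 rad/s and ζ = 8.3/(2·13.77) = 0.3014.
%OS = 100·exp(−πζ/√(1−ζ²)) = 37%.

37%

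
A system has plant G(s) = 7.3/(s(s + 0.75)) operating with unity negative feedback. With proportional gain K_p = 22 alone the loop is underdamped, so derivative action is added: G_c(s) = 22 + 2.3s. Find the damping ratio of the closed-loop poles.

Forward path: (22 + 2.3s)·7.3/(s(s+0.75)). The closed-loop characteristic equation is s² + (0.75 + 7.3·2.3)s + 7.3·22 = 0.
That is s² + 17.54s + 160.6 = 0, so ω_n = 12.67 rad/s and ζ = 17.54/(2·12.67) = 0.692.

ζ = 0.692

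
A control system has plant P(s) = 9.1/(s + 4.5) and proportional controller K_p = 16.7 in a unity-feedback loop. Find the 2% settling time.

Closed-loop transfer function: T(s) = K_p·P(s)/(1 + K_p·P(s)) = 152/(s + 4.5 + 152) = 152/(s + 156.5).
Time constant τ = 1/156.5 = 0.006391 s, so the 2% settling time is about 4τ = 0.0256 s.

T_s ≈ 0.0256 s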